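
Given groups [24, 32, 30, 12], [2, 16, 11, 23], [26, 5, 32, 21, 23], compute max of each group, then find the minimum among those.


Find max of each group:
  Group 1: [24, 32, 30, 12] -> max = 32
  Group 2: [2, 16, 11, 23] -> max = 23
  Group 3: [26, 5, 32, 21, 23] -> max = 32
Maxes: [32, 23, 32]
Minimum of maxes = 23
Final answer: 23


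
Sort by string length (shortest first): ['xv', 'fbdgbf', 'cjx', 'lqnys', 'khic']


Compute lengths:
  'xv' has length 2
  'fbdgbf' has length 6
  'cjx' has length 3
  'lqnys' has length 5
  'khic' has length 4
Lengths in increasing order: 2 < 3 < 4 < 5 < 6
Listing the words in that order gives the answer.
Final answer: ['xv', 'cjx', 'khic', 'lqnys', 'fbdgbf']


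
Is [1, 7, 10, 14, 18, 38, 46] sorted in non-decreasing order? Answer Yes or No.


Check consecutive pairs:
  1 <= 7? True
  7 <= 10? True
  10 <= 14? True
  14 <= 18? True
  18 <= 38? True
  38 <= 46? True
Every consecutive pair is in order, so the list is non-decreasing.
Final answer: Yes


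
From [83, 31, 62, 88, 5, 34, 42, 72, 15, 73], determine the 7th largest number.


Sort descending: [88, 83, 73, 72, 62, 42, 34, 31, 15, 5]
The 7th element (1-indexed) is at index 6.
Value = 34
Final answer: 34


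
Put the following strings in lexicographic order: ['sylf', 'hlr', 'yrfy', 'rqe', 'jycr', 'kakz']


Compare strings character by character (the first differing letter decides):
  'hlr' < 'jycr' since 'h' < 'j' at position 1
  'jycr' < 'kakz' since 'j' < 'k' at position 1
  'kakz' < 'rqe' since 'k' < 'r' at position 1
  'rqe' < 'sylf' since 'r' < 's' at position 1
  'sylf' < 'yrfy' since 's' < 'y' at position 1
Chaining these comparisons gives the alphabetical order.
Final answer: ['hlr', 'jycr', 'kakz', 'rqe', 'sylf', 'yrfy']


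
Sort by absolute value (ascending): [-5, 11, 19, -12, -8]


Compute absolute values:
  |-5| = 5
  |11| = 11
  |19| = 19
  |-12| = 12
  |-8| = 8
Absolute values in increasing order: 5 < 8 < 11 < 12 < 19
Listing the original numbers in that order gives the answer.
Final answer: [-5, -8, 11, -12, 19]


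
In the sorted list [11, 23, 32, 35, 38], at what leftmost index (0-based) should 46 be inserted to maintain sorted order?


List is sorted: [11, 23, 32, 35, 38]
We need the leftmost position where 46 can be inserted, i.e. the first index whose element is >= 46 (or the end of the list if none is).
Binary search with low=0, high=5 (0-based indices):
  low=0, high=5, mid=2: a[2]=32 < 46, so low = 3
  low=3, high=5, mid=4: a[4]=38 < 46, so low = 5
Now low = high = 5, so the insertion index is 5.
Final answer: 5


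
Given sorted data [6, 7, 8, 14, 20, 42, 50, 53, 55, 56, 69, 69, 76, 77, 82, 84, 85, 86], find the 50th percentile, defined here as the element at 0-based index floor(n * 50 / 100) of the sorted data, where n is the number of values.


The dataset has n = 18 elements.
Index = floor(18 * 50 / 100) = floor(900 / 100) = floor(9) = 9
Counting from index 0 in the sorted data, the element at index 9 is 56.
Final answer: 56


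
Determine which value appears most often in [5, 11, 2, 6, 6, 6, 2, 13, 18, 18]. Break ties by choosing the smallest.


Count the frequency of each value:
  2 appears 2 time(s)
  5 appears 1 time(s)
  6 appears 3 time(s)
  11 appears 1 time(s)
  13 appears 1 time(s)
  18 appears 2 time(s)
Maximum frequency is 3.
Only 6 reaches that frequency, so it is the mode.
Final answer: 6


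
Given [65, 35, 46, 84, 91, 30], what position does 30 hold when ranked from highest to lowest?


Sort descending: [91, 84, 65, 46, 35, 30]
Find 30 in the sorted list.
30 is at position 6.
Final answer: 6


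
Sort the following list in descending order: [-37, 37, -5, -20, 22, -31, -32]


Original list: [-37, 37, -5, -20, 22, -31, -32]
Repeatedly take the largest remaining element:
  Remaining [-37, 37, -5, -20, 22, -31, -32] -> largest is 37
  Remaining [-37, -5, -20, 22, -31, -32] -> largest is 22
  Remaining [-37, -5, -20, -31, -32] -> largest is -5
  Remaining [-37, -20, -31, -32] -> largest is -20
  Remaining [-37, -31, -32] -> largest is -31
  Remaining [-37, -32] -> largest is -32
  Remaining [-37] -> largest is -37
Collecting the picks in order gives the descending list.
Final answer: [37, 22, -5, -20, -31, -32, -37]


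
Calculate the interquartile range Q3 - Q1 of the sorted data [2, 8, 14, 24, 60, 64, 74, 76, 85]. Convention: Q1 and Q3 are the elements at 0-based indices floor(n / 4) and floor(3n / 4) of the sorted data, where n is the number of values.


The data has n = 9 elements.
Q1 index = floor(9 / 4) = floor(2.25) = 2; Q3 index = floor(3 * 9 / 4) = floor(6.75) = 6
Q1 = element at index 2 = 14
Q3 = element at index 6 = 74
IQR = 74 - 14 = 60
Final answer: 60


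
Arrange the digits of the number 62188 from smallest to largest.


The number 62188 has digits: 6, 2, 1, 8, 8
Sorted: 1, 2, 6, 8, 8
Joining the sorted digits gives the result.
Final answer: 12688


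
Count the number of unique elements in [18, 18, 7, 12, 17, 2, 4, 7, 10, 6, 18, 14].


List all unique values:
Distinct values: [2, 4, 6, 7, 10, 12, 14, 17, 18]
Count = 9
Final answer: 9


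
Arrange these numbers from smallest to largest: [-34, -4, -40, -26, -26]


Original list: [-34, -4, -40, -26, -26]
Repeatedly take the smallest remaining element:
  Remaining [-34, -4, -40, -26, -26] -> smallest is -40
  Remaining [-34, -4, -26, -26] -> smallest is -34
  Remaining [-4, -26, -26] -> smallest is -26
  Remaining [-4, -26] -> smallest is -26
  Remaining [-4] -> smallest is -4
Collecting the picks in order gives the sorted list.
Final answer: [-40, -34, -26, -26, -4]


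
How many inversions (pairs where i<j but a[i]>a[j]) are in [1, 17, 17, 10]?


For each element, count the later elements that are smaller than it:
  1 (index 0): smaller elements after it = [] -> 0
  17 (index 1): smaller elements after it = [10] -> 1
  17 (index 2): smaller elements after it = [10] -> 1
Total inversions = 0 + 1 + 1 = 2
Final answer: 2


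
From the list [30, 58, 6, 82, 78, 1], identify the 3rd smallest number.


Sort ascending: [1, 6, 30, 58, 78, 82]
The 3rd element (1-indexed) is at index 2.
Value = 30
Final answer: 30


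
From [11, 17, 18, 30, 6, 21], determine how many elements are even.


Check each element:
  11 is odd
  17 is odd
  18 is even
  30 is even
  6 is even
  21 is odd
Evens: [18, 30, 6]
Count of evens = 3
Final answer: 3


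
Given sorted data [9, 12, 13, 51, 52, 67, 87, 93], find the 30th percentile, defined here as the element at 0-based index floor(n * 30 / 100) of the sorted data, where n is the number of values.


The dataset has n = 8 elements.
Index = floor(8 * 30 / 100) = floor(240 / 100) = floor(2.4) = 2
Counting from index 0 in the sorted data, the element at index 2 is 13.
Final answer: 13


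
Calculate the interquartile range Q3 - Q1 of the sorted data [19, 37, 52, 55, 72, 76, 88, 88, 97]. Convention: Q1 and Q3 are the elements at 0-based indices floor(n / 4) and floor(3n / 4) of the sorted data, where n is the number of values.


The data has n = 9 elements.
Q1 index = floor(9 / 4) = floor(2.25) = 2; Q3 index = floor(3 * 9 / 4) = floor(6.75) = 6
Q1 = element at index 2 = 52
Q3 = element at index 6 = 88
IQR = 88 - 52 = 36
Final answer: 36


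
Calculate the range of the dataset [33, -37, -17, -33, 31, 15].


Maximum value: 33
Minimum value: -37
Range = 33 - (-37) = 70
Final answer: 70


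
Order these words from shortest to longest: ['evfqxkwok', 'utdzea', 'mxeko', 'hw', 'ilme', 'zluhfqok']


Compute lengths:
  'evfqxkwok' has length 9
  'utdzea' has length 6
  'mxeko' has length 5
  'hw' has length 2
  'ilme' has length 4
  'zluhfqok' has length 8
Lengths in increasing order: 2 < 4 < 5 < 6 < 8 < 9
Listing the words in that order gives the answer.
Final answer: ['hw', 'ilme', 'mxeko', 'utdzea', 'zluhfqok', 'evfqxkwok']


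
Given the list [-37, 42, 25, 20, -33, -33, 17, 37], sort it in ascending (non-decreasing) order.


Original list: [-37, 42, 25, 20, -33, -33, 17, 37]
Repeatedly take the smallest remaining element:
  Remaining [-37, 42, 25, 20, -33, -33, 17, 37] -> smallest is -37
  Remaining [42, 25, 20, -33, -33, 17, 37] -> smallest is -33
  Remaining [42, 25, 20, -33, 17, 37] -> smallest is -33
  Remaining [42, 25, 20, 17, 37] -> smallest is 17
  Remaining [42, 25, 20, 37] -> smallest is 20
  Remaining [42, 25, 37] -> smallest is 25
  Remaining [42, 37] -> smallest is 37
  Remaining [42] -> smallest is 42
Collecting the picks in order gives the sorted list.
Final answer: [-37, -33, -33, 17, 20, 25, 37, 42]


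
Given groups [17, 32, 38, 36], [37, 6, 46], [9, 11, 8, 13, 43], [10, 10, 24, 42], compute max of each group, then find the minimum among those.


Find max of each group:
  Group 1: [17, 32, 38, 36] -> max = 38
  Group 2: [37, 6, 46] -> max = 46
  Group 3: [9, 11, 8, 13, 43] -> max = 43
  Group 4: [10, 10, 24, 42] -> max = 42
Maxes: [38, 46, 43, 42]
Minimum of maxes = 38
Final answer: 38


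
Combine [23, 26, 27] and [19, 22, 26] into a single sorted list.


List A: [23, 26, 27]
List B: [19, 22, 26]
Repeatedly compare the front elements and take the smaller:
  23 vs 19 -> take 19
  23 vs 22 -> take 22
  23 vs 26 -> take 23
  26 vs 26 -> take 26
  27 vs 26 -> take 26
  B is exhausted; append the rest of A: [27]
Final answer: [19, 22, 23, 26, 26, 27]


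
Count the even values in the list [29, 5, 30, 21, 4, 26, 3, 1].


Check each element:
  29 is odd
  5 is odd
  30 is even
  21 is odd
  4 is even
  26 is even
  3 is odd
  1 is odd
Evens: [30, 4, 26]
Count of evens = 3
Final answer: 3


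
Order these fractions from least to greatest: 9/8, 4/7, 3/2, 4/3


Convert to decimal for comparison:
  9/8 = 1.125
  4/7 = 0.5714
  3/2 = 1.5
  4/3 = 1.3333
Decimals in increasing order: 0.5714 < 1.125 < 1.3333 < 1.5
Writing each back as its fraction gives the sorted order.
Final answer: 4/7, 9/8, 4/3, 3/2


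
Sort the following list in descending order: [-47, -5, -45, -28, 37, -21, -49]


Original list: [-47, -5, -45, -28, 37, -21, -49]
Repeatedly take the largest remaining element:
  Remaining [-47, -5, -45, -28, 37, -21, -49] -> largest is 37
  Remaining [-47, -5, -45, -28, -21, -49] -> largest is -5
  Remaining [-47, -45, -28, -21, -49] -> largest is -21
  Remaining [-47, -45, -28, -49] -> largest is -28
  Remaining [-47, -45, -49] -> largest is -45
  Remaining [-47, -49] -> largest is -47
  Remaining [-49] -> largest is -49
Collecting the picks in order gives the descending list.
Final answer: [37, -5, -21, -28, -45, -47, -49]


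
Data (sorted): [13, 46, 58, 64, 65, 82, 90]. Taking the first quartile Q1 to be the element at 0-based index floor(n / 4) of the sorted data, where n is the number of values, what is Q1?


The list has n = 7 elements.
Q1 index = floor(7 / 4) = floor(1.75) = 1
Counting from index 0 in the sorted data, the element at index 1 is 46.
Final answer: 46


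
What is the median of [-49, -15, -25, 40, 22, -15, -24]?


First, sort the list: [-49, -25, -24, -15, -15, 22, 40]
The list has 7 elements (odd count).
The middle index is 3 (0-based), and the element there is -15.
Final answer: -15


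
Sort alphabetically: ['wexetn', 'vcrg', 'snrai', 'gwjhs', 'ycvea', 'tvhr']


Compare strings character by character (the first differing letter decides):
  'gwjhs' < 'snrai' since 'g' < 's' at position 1
  'snrai' < 'tvhr' since 's' < 't' at position 1
  'tvhr' < 'vcrg' since 't' < 'v' at position 1
  'vcrg' < 'wexetn' since 'v' < 'w' at position 1
  'wexetn' < 'ycvea' since 'w' < 'y' at position 1
Chaining these comparisons gives the alphabetical order.
Final answer: ['gwjhs', 'snrai', 'tvhr', 'vcrg', 'wexetn', 'ycvea']


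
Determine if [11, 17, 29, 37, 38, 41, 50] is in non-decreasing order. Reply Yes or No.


Check consecutive pairs:
  11 <= 17? True
  17 <= 29? True
  29 <= 37? True
  37 <= 38? True
  38 <= 41? True
  41 <= 50? True
Every consecutive pair is in order, so the list is non-decreasing.
Final answer: Yes


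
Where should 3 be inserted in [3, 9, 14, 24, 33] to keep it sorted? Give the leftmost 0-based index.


List is sorted: [3, 9, 14, 24, 33]
We need the leftmost position where 3 can be inserted, i.e. the first index whose element is >= 3 (or the end of the list if none is).
Binary search with low=0, high=5 (0-based indices):
  low=0, high=5, mid=2: a[2]=14 >= 3, so high = 2
  low=0, high=2, mid=1: a[1]=9 >= 3, so high = 1
  low=0, high=1, mid=0: a[0]=3 >= 3, so high = 0
Now low = high = 0, so the insertion index is 0.
Final answer: 0


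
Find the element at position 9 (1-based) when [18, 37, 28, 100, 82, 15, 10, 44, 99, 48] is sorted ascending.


Sort ascending: [10, 15, 18, 28, 37, 44, 48, 82, 99, 100]
The 9th element (1-indexed) is at index 8.
Value = 99
Final answer: 99


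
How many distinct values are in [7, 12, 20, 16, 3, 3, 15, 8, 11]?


List all unique values:
Distinct values: [3, 7, 8, 11, 12, 15, 16, 20]
Count = 8
Final answer: 8


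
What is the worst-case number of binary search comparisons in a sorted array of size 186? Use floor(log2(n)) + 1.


Binary search halves the search space each step.
Maximum comparisons = floor(log2(186)) + 1
log2(186) = 7.5392
floor(log2(186)) = 7, so 7 + 1 = 8
Final answer: 8


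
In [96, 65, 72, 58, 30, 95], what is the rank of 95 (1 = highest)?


Sort descending: [96, 95, 72, 65, 58, 30]
Find 95 in the sorted list.
95 is at position 2.
Final answer: 2


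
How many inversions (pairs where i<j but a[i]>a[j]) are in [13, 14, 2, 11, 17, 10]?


For each element, count the later elements that are smaller than it:
  13 (index 0): smaller elements after it = [2, 11, 10] -> 3
  14 (index 1): smaller elements after it = [2, 11, 10] -> 3
  2 (index 2): smaller elements after it = [] -> 0
  11 (index 3): smaller elements after it = [10] -> 1
  17 (index 4): smaller elements after it = [10] -> 1
Total inversions = 3 + 3 + 0 + 1 + 1 = 8
Final answer: 8


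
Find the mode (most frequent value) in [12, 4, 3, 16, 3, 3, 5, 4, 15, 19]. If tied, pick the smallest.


Count the frequency of each value:
  3 appears 3 time(s)
  4 appears 2 time(s)
  5 appears 1 time(s)
  12 appears 1 time(s)
  15 appears 1 time(s)
  16 appears 1 time(s)
  19 appears 1 time(s)
Maximum frequency is 3.
Only 3 reaches that frequency, so it is the mode.
Final answer: 3


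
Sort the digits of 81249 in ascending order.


The number 81249 has digits: 8, 1, 2, 4, 9
Sorted: 1, 2, 4, 8, 9
Joining the sorted digits gives the result.
Final answer: 12489


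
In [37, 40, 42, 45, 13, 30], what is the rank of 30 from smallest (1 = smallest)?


Sort ascending: [13, 30, 37, 40, 42, 45]
Find 30 in the sorted list.
30 is at position 2 (1-indexed).
Final answer: 2


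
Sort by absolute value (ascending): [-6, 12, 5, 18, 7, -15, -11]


Compute absolute values:
  |-6| = 6
  |12| = 12
  |5| = 5
  |18| = 18
  |7| = 7
  |-15| = 15
  |-11| = 11
Absolute values in increasing order: 5 < 6 < 7 < 11 < 12 < 15 < 18
Listing the original numbers in that order gives the answer.
Final answer: [5, -6, 7, -11, 12, -15, 18]


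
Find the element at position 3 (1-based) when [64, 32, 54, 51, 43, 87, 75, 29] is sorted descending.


Sort descending: [87, 75, 64, 54, 51, 43, 32, 29]
The 3rd element (1-indexed) is at index 2.
Value = 64
Final answer: 64


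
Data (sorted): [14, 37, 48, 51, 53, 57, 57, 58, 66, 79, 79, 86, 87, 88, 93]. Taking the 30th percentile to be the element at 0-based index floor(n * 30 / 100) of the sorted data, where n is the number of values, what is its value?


The dataset has n = 15 elements.
Index = floor(15 * 30 / 100) = floor(450 / 100) = floor(4.5) = 4
Counting from index 0 in the sorted data, the element at index 4 is 53.
Final answer: 53


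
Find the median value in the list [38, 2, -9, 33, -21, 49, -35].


First, sort the list: [-35, -21, -9, 2, 33, 38, 49]
The list has 7 elements (odd count).
The middle index is 3 (0-based), and the element there is 2.
Final answer: 2


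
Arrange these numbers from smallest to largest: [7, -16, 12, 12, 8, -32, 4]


Original list: [7, -16, 12, 12, 8, -32, 4]
Repeatedly take the smallest remaining element:
  Remaining [7, -16, 12, 12, 8, -32, 4] -> smallest is -32
  Remaining [7, -16, 12, 12, 8, 4] -> smallest is -16
  Remaining [7, 12, 12, 8, 4] -> smallest is 4
  Remaining [7, 12, 12, 8] -> smallest is 7
  Remaining [12, 12, 8] -> smallest is 8
  Remaining [12, 12] -> smallest is 12
  Remaining [12] -> smallest is 12
Collecting the picks in order gives the sorted list.
Final answer: [-32, -16, 4, 7, 8, 12, 12]


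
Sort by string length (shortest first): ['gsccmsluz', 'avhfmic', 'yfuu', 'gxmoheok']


Compute lengths:
  'gsccmsluz' has length 9
  'avhfmic' has length 7
  'yfuu' has length 4
  'gxmoheok' has length 8
Lengths in increasing order: 4 < 7 < 8 < 9
Listing the words in that order gives the answer.
Final answer: ['yfuu', 'avhfmic', 'gxmoheok', 'gsccmsluz']


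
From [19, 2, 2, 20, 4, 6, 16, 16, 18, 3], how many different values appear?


List all unique values:
Distinct values: [2, 3, 4, 6, 16, 18, 19, 20]
Count = 8
Final answer: 8


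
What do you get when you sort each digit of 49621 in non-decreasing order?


The number 49621 has digits: 4, 9, 6, 2, 1
Sorted: 1, 2, 4, 6, 9
Joining the sorted digits gives the result.
Final answer: 12469


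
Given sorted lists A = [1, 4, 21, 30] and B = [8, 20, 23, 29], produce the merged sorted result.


List A: [1, 4, 21, 30]
List B: [8, 20, 23, 29]
Repeatedly compare the front elements and take the smaller:
  1 vs 8 -> take 1
  4 vs 8 -> take 4
  21 vs 8 -> take 8
  21 vs 20 -> take 20
  21 vs 23 -> take 21
  30 vs 23 -> take 23
  30 vs 29 -> take 29
  B is exhausted; append the rest of A: [30]
Final answer: [1, 4, 8, 20, 21, 23, 29, 30]


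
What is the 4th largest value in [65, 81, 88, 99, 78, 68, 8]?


Sort descending: [99, 88, 81, 78, 68, 65, 8]
The 4th element (1-indexed) is at index 3.
Value = 78
Final answer: 78


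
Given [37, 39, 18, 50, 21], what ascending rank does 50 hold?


Sort ascending: [18, 21, 37, 39, 50]
Find 50 in the sorted list.
50 is at position 5 (1-indexed).
Final answer: 5


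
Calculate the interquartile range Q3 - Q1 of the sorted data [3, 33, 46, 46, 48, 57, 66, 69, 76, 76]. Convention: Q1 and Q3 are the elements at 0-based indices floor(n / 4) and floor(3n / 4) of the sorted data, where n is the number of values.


The data has n = 10 elements.
Q1 index = floor(10 / 4) = floor(2.5) = 2; Q3 index = floor(3 * 10 / 4) = floor(7.5) = 7
Q1 = element at index 2 = 46
Q3 = element at index 7 = 69
IQR = 69 - 46 = 23
Final answer: 23


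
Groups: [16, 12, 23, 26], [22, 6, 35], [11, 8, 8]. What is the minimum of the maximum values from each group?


Find max of each group:
  Group 1: [16, 12, 23, 26] -> max = 26
  Group 2: [22, 6, 35] -> max = 35
  Group 3: [11, 8, 8] -> max = 11
Maxes: [26, 35, 11]
Minimum of maxes = 11
Final answer: 11


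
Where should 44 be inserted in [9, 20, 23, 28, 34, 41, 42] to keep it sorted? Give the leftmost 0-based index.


List is sorted: [9, 20, 23, 28, 34, 41, 42]
We need the leftmost position where 44 can be inserted, i.e. the first index whose element is >= 44 (or the end of the list if none is).
Binary search with low=0, high=7 (0-based indices):
  low=0, high=7, mid=3: a[3]=28 < 44, so low = 4
  low=4, high=7, mid=5: a[5]=41 < 44, so low = 6
  low=6, high=7, mid=6: a[6]=42 < 44, so low = 7
Now low = high = 7, so the insertion index is 7.
Final answer: 7


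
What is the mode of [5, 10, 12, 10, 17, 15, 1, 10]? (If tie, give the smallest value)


Count the frequency of each value:
  1 appears 1 time(s)
  5 appears 1 time(s)
  10 appears 3 time(s)
  12 appears 1 time(s)
  15 appears 1 time(s)
  17 appears 1 time(s)
Maximum frequency is 3.
Only 10 reaches that frequency, so it is the mode.
Final answer: 10


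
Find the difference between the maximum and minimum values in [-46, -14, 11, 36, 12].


Maximum value: 36
Minimum value: -46
Range = 36 - (-46) = 82
Final answer: 82


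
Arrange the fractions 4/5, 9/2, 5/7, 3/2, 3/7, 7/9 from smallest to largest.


Convert to decimal for comparison:
  4/5 = 0.8
  9/2 = 4.5
  5/7 = 0.7143
  3/2 = 1.5
  3/7 = 0.4286
  7/9 = 0.7778
Decimals in increasing order: 0.4286 < 0.7143 < 0.7778 < 0.8 < 1.5 < 4.5
Writing each back as its fraction gives the sorted order.
Final answer: 3/7, 5/7, 7/9, 4/5, 3/2, 9/2


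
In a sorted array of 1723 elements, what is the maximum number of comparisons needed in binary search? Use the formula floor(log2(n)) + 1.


Binary search halves the search space each step.
Maximum comparisons = floor(log2(1723)) + 1
log2(1723) = 10.7507
floor(log2(1723)) = 10, so 10 + 1 = 11
Final answer: 11


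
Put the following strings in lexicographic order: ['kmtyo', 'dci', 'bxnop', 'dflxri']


Compare strings character by character (the first differing letter decides):
  'bxnop' < 'dci' since 'b' < 'd' at position 1
  'dci' < 'dflxri' since 'c' < 'f' at position 2
  'dflxri' < 'kmtyo' since 'd' < 'k' at position 1
Chaining these comparisons gives the alphabetical order.
Final answer: ['bxnop', 'dci', 'dflxri', 'kmtyo']


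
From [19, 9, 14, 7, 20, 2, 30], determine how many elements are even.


Check each element:
  19 is odd
  9 is odd
  14 is even
  7 is odd
  20 is even
  2 is even
  30 is even
Evens: [14, 20, 2, 30]
Count of evens = 4
Final answer: 4


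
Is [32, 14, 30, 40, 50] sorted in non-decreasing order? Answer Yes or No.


Check consecutive pairs:
  32 <= 14? False
  14 <= 30? True
  30 <= 40? True
  40 <= 50? True
1 consecutive pair(s) are out of order, so the list is not sorted.
Final answer: No


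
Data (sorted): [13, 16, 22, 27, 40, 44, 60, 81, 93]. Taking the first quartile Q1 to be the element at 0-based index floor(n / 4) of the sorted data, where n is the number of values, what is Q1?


The list has n = 9 elements.
Q1 index = floor(9 / 4) = floor(2.25) = 2
Counting from index 0 in the sorted data, the element at index 2 is 22.
Final answer: 22


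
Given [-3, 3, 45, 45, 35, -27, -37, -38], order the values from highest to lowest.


Original list: [-3, 3, 45, 45, 35, -27, -37, -38]
Repeatedly take the largest remaining element:
  Remaining [-3, 3, 45, 45, 35, -27, -37, -38] -> largest is 45
  Remaining [-3, 3, 45, 35, -27, -37, -38] -> largest is 45
  Remaining [-3, 3, 35, -27, -37, -38] -> largest is 35
  Remaining [-3, 3, -27, -37, -38] -> largest is 3
  Remaining [-3, -27, -37, -38] -> largest is -3
  Remaining [-27, -37, -38] -> largest is -27
  Remaining [-37, -38] -> largest is -37
  Remaining [-38] -> largest is -38
Collecting the picks in order gives the descending list.
Final answer: [45, 45, 35, 3, -3, -27, -37, -38]


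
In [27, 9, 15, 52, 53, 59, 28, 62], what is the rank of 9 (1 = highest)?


Sort descending: [62, 59, 53, 52, 28, 27, 15, 9]
Find 9 in the sorted list.
9 is at position 8.
Final answer: 8


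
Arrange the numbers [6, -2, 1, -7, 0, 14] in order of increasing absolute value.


Compute absolute values:
  |6| = 6
  |-2| = 2
  |1| = 1
  |-7| = 7
  |0| = 0
  |14| = 14
Absolute values in increasing order: 0 < 1 < 2 < 6 < 7 < 14
Listing the original numbers in that order gives the answer.
Final answer: [0, 1, -2, 6, -7, 14]


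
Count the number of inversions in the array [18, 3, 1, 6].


For each element, count the later elements that are smaller than it:
  18 (index 0): smaller elements after it = [3, 1, 6] -> 3
  3 (index 1): smaller elements after it = [1] -> 1
  1 (index 2): smaller elements after it = [] -> 0
Total inversions = 3 + 1 + 0 = 4
Final answer: 4


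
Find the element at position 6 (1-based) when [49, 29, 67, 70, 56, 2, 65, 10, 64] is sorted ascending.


Sort ascending: [2, 10, 29, 49, 56, 64, 65, 67, 70]
The 6th element (1-indexed) is at index 5.
Value = 64
Final answer: 64


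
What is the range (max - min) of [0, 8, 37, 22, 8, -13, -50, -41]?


Maximum value: 37
Minimum value: -50
Range = 37 - (-50) = 87
Final answer: 87


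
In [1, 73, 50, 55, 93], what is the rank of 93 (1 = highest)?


Sort descending: [93, 73, 55, 50, 1]
Find 93 in the sorted list.
93 is at position 1.
Final answer: 1


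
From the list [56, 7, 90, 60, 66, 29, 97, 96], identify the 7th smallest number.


Sort ascending: [7, 29, 56, 60, 66, 90, 96, 97]
The 7th element (1-indexed) is at index 6.
Value = 96
Final answer: 96


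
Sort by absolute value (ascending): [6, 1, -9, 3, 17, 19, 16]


Compute absolute values:
  |6| = 6
  |1| = 1
  |-9| = 9
  |3| = 3
  |17| = 17
  |19| = 19
  |16| = 16
Absolute values in increasing order: 1 < 3 < 6 < 9 < 16 < 17 < 19
Listing the original numbers in that order gives the answer.
Final answer: [1, 3, 6, -9, 16, 17, 19]


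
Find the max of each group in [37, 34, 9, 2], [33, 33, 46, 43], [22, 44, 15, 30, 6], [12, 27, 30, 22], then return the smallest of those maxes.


Find max of each group:
  Group 1: [37, 34, 9, 2] -> max = 37
  Group 2: [33, 33, 46, 43] -> max = 46
  Group 3: [22, 44, 15, 30, 6] -> max = 44
  Group 4: [12, 27, 30, 22] -> max = 30
Maxes: [37, 46, 44, 30]
Minimum of maxes = 30
Final answer: 30


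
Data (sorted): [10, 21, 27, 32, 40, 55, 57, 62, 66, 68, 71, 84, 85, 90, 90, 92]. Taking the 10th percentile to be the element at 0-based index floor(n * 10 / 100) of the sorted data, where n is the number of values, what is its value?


The dataset has n = 16 elements.
Index = floor(16 * 10 / 100) = floor(160 / 100) = floor(1.6) = 1
Counting from index 0 in the sorted data, the element at index 1 is 21.
Final answer: 21


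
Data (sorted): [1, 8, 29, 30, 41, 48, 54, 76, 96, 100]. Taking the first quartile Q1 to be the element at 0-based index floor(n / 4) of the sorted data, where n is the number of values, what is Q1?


The list has n = 10 elements.
Q1 index = floor(10 / 4) = floor(2.5) = 2
Counting from index 0 in the sorted data, the element at index 2 is 29.
Final answer: 29


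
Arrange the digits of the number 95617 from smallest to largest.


The number 95617 has digits: 9, 5, 6, 1, 7
Sorted: 1, 5, 6, 7, 9
Joining the sorted digits gives the result.
Final answer: 15679


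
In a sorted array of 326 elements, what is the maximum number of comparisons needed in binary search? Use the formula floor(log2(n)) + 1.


Binary search halves the search space each step.
Maximum comparisons = floor(log2(326)) + 1
log2(326) = 8.3487
floor(log2(326)) = 8, so 8 + 1 = 9
Final answer: 9


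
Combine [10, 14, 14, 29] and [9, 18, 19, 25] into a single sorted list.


List A: [10, 14, 14, 29]
List B: [9, 18, 19, 25]
Repeatedly compare the front elements and take the smaller:
  10 vs 9 -> take 9
  10 vs 18 -> take 10
  14 vs 18 -> take 14
  14 vs 18 -> take 14
  29 vs 18 -> take 18
  29 vs 19 -> take 19
  29 vs 25 -> take 25
  B is exhausted; append the rest of A: [29]
Final answer: [9, 10, 14, 14, 18, 19, 25, 29]


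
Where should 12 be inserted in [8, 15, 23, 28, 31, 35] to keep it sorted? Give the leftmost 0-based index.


List is sorted: [8, 15, 23, 28, 31, 35]
We need the leftmost position where 12 can be inserted, i.e. the first index whose element is >= 12 (or the end of the list if none is).
Binary search with low=0, high=6 (0-based indices):
  low=0, high=6, mid=3: a[3]=28 >= 12, so high = 3
  low=0, high=3, mid=1: a[1]=15 >= 12, so high = 1
  low=0, high=1, mid=0: a[0]=8 < 12, so low = 1
Now low = high = 1, so the insertion index is 1.
Final answer: 1


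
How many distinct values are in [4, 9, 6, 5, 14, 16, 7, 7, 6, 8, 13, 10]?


List all unique values:
Distinct values: [4, 5, 6, 7, 8, 9, 10, 13, 14, 16]
Count = 10
Final answer: 10


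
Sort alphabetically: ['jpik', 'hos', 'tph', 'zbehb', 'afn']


Compare strings character by character (the first differing letter decides):
  'afn' < 'hos' since 'a' < 'h' at position 1
  'hos' < 'jpik' since 'h' < 'j' at position 1
  'jpik' < 'tph' since 'j' < 't' at position 1
  'tph' < 'zbehb' since 't' < 'z' at position 1
Chaining these comparisons gives the alphabetical order.
Final answer: ['afn', 'hos', 'jpik', 'tph', 'zbehb']


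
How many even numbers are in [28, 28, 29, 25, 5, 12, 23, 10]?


Check each element:
  28 is even
  28 is even
  29 is odd
  25 is odd
  5 is odd
  12 is even
  23 is odd
  10 is even
Evens: [28, 28, 12, 10]
Count of evens = 4
Final answer: 4


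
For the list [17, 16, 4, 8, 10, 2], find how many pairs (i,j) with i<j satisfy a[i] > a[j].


For each element, count the later elements that are smaller than it:
  17 (index 0): smaller elements after it = [16, 4, 8, 10, 2] -> 5
  16 (index 1): smaller elements after it = [4, 8, 10, 2] -> 4
  4 (index 2): smaller elements after it = [2] -> 1
  8 (index 3): smaller elements after it = [2] -> 1
  10 (index 4): smaller elements after it = [2] -> 1
Total inversions = 5 + 4 + 1 + 1 + 1 = 12
Final answer: 12


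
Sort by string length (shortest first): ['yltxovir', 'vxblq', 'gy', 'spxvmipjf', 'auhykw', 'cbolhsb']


Compute lengths:
  'yltxovir' has length 8
  'vxblq' has length 5
  'gy' has length 2
  'spxvmipjf' has length 9
  'auhykw' has length 6
  'cbolhsb' has length 7
Lengths in increasing order: 2 < 5 < 6 < 7 < 8 < 9
Listing the words in that order gives the answer.
Final answer: ['gy', 'vxblq', 'auhykw', 'cbolhsb', 'yltxovir', 'spxvmipjf']


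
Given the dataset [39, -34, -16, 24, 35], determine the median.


First, sort the list: [-34, -16, 24, 35, 39]
The list has 5 elements (odd count).
The middle index is 2 (0-based), and the element there is 24.
Final answer: 24


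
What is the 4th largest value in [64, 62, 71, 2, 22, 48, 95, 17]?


Sort descending: [95, 71, 64, 62, 48, 22, 17, 2]
The 4th element (1-indexed) is at index 3.
Value = 62
Final answer: 62


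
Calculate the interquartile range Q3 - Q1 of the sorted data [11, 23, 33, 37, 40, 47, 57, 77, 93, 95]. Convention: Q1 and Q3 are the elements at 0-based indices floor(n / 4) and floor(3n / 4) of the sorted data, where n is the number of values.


The data has n = 10 elements.
Q1 index = floor(10 / 4) = floor(2.5) = 2; Q3 index = floor(3 * 10 / 4) = floor(7.5) = 7
Q1 = element at index 2 = 33
Q3 = element at index 7 = 77
IQR = 77 - 33 = 44
Final answer: 44


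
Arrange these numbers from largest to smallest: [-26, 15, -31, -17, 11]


Original list: [-26, 15, -31, -17, 11]
Repeatedly take the largest remaining element:
  Remaining [-26, 15, -31, -17, 11] -> largest is 15
  Remaining [-26, -31, -17, 11] -> largest is 11
  Remaining [-26, -31, -17] -> largest is -17
  Remaining [-26, -31] -> largest is -26
  Remaining [-31] -> largest is -31
Collecting the picks in order gives the descending list.
Final answer: [15, 11, -17, -26, -31]


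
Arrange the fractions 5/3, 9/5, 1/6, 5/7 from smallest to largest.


Convert to decimal for comparison:
  5/3 = 1.6667
  9/5 = 1.8
  1/6 = 0.1667
  5/7 = 0.7143
Decimals in increasing order: 0.1667 < 0.7143 < 1.6667 < 1.8
Writing each back as its fraction gives the sorted order.
Final answer: 1/6, 5/7, 5/3, 9/5


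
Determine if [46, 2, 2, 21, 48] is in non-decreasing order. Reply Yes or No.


Check consecutive pairs:
  46 <= 2? False
  2 <= 2? True
  2 <= 21? True
  21 <= 48? True
1 consecutive pair(s) are out of order, so the list is not sorted.
Final answer: No


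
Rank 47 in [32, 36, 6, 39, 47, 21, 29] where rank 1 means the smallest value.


Sort ascending: [6, 21, 29, 32, 36, 39, 47]
Find 47 in the sorted list.
47 is at position 7 (1-indexed).
Final answer: 7


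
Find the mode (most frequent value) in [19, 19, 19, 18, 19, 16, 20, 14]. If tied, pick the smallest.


Count the frequency of each value:
  14 appears 1 time(s)
  16 appears 1 time(s)
  18 appears 1 time(s)
  19 appears 4 time(s)
  20 appears 1 time(s)
Maximum frequency is 4.
Only 19 reaches that frequency, so it is the mode.
Final answer: 19


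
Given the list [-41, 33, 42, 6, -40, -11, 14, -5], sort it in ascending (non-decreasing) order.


Original list: [-41, 33, 42, 6, -40, -11, 14, -5]
Repeatedly take the smallest remaining element:
  Remaining [-41, 33, 42, 6, -40, -11, 14, -5] -> smallest is -41
  Remaining [33, 42, 6, -40, -11, 14, -5] -> smallest is -40
  Remaining [33, 42, 6, -11, 14, -5] -> smallest is -11
  Remaining [33, 42, 6, 14, -5] -> smallest is -5
  Remaining [33, 42, 6, 14] -> smallest is 6
  Remaining [33, 42, 14] -> smallest is 14
  Remaining [33, 42] -> smallest is 33
  Remaining [42] -> smallest is 42
Collecting the picks in order gives the sorted list.
Final answer: [-41, -40, -11, -5, 6, 14, 33, 42]


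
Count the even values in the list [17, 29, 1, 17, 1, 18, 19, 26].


Check each element:
  17 is odd
  29 is odd
  1 is odd
  17 is odd
  1 is odd
  18 is even
  19 is odd
  26 is even
Evens: [18, 26]
Count of evens = 2
Final answer: 2


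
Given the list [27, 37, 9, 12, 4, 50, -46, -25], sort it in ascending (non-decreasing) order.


Original list: [27, 37, 9, 12, 4, 50, -46, -25]
Repeatedly take the smallest remaining element:
  Remaining [27, 37, 9, 12, 4, 50, -46, -25] -> smallest is -46
  Remaining [27, 37, 9, 12, 4, 50, -25] -> smallest is -25
  Remaining [27, 37, 9, 12, 4, 50] -> smallest is 4
  Remaining [27, 37, 9, 12, 50] -> smallest is 9
  Remaining [27, 37, 12, 50] -> smallest is 12
  Remaining [27, 37, 50] -> smallest is 27
  Remaining [37, 50] -> smallest is 37
  Remaining [50] -> smallest is 50
Collecting the picks in order gives the sorted list.
Final answer: [-46, -25, 4, 9, 12, 27, 37, 50]


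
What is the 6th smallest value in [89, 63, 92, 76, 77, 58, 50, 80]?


Sort ascending: [50, 58, 63, 76, 77, 80, 89, 92]
The 6th element (1-indexed) is at index 5.
Value = 80
Final answer: 80


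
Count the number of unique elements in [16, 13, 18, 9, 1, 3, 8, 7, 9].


List all unique values:
Distinct values: [1, 3, 7, 8, 9, 13, 16, 18]
Count = 8
Final answer: 8


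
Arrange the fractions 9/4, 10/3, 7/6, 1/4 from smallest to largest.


Convert to decimal for comparison:
  9/4 = 2.25
  10/3 = 3.3333
  7/6 = 1.1667
  1/4 = 0.25
Decimals in increasing order: 0.25 < 1.1667 < 2.25 < 3.3333
Writing each back as its fraction gives the sorted order.
Final answer: 1/4, 7/6, 9/4, 10/3


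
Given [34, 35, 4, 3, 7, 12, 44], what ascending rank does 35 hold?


Sort ascending: [3, 4, 7, 12, 34, 35, 44]
Find 35 in the sorted list.
35 is at position 6 (1-indexed).
Final answer: 6


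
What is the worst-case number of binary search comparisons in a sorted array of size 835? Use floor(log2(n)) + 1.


Binary search halves the search space each step.
Maximum comparisons = floor(log2(835)) + 1
log2(835) = 9.7056
floor(log2(835)) = 9, so 9 + 1 = 10
Final answer: 10


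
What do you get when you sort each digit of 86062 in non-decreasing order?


The number 86062 has digits: 8, 6, 0, 6, 2
Sorted: 0, 2, 6, 6, 8
Joining the sorted digits gives the result.
Final answer: 02668


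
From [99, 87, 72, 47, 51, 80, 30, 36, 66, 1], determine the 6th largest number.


Sort descending: [99, 87, 80, 72, 66, 51, 47, 36, 30, 1]
The 6th element (1-indexed) is at index 5.
Value = 51
Final answer: 51


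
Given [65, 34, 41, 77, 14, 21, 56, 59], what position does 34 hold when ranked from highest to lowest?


Sort descending: [77, 65, 59, 56, 41, 34, 21, 14]
Find 34 in the sorted list.
34 is at position 6.
Final answer: 6


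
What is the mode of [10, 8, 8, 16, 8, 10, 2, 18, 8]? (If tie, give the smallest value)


Count the frequency of each value:
  2 appears 1 time(s)
  8 appears 4 time(s)
  10 appears 2 time(s)
  16 appears 1 time(s)
  18 appears 1 time(s)
Maximum frequency is 4.
Only 8 reaches that frequency, so it is the mode.
Final answer: 8


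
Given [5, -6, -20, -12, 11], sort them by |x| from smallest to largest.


Compute absolute values:
  |5| = 5
  |-6| = 6
  |-20| = 20
  |-12| = 12
  |11| = 11
Absolute values in increasing order: 5 < 6 < 11 < 12 < 20
Listing the original numbers in that order gives the answer.
Final answer: [5, -6, 11, -12, -20]


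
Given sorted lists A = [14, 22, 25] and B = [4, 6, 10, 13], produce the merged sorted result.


List A: [14, 22, 25]
List B: [4, 6, 10, 13]
Repeatedly compare the front elements and take the smaller:
  14 vs 4 -> take 4
  14 vs 6 -> take 6
  14 vs 10 -> take 10
  14 vs 13 -> take 13
  B is exhausted; append the rest of A: [14, 22, 25]
Final answer: [4, 6, 10, 13, 14, 22, 25]


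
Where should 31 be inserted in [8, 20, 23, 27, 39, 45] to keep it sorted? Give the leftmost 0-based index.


List is sorted: [8, 20, 23, 27, 39, 45]
We need the leftmost position where 31 can be inserted, i.e. the first index whose element is >= 31 (or the end of the list if none is).
Binary search with low=0, high=6 (0-based indices):
  low=0, high=6, mid=3: a[3]=27 < 31, so low = 4
  low=4, high=6, mid=5: a[5]=45 >= 31, so high = 5
  low=4, high=5, mid=4: a[4]=39 >= 31, so high = 4
Now low = high = 4, so the insertion index is 4.
Final answer: 4


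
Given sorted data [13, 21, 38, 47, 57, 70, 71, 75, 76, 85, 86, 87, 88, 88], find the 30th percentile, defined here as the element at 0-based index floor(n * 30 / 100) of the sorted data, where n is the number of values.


The dataset has n = 14 elements.
Index = floor(14 * 30 / 100) = floor(420 / 100) = floor(4.2) = 4
Counting from index 0 in the sorted data, the element at index 4 is 57.
Final answer: 57


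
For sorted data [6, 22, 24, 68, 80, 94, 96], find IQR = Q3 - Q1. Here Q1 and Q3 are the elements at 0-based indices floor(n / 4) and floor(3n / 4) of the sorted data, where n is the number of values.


The data has n = 7 elements.
Q1 index = floor(7 / 4) = floor(1.75) = 1; Q3 index = floor(3 * 7 / 4) = floor(5.25) = 5
Q1 = element at index 1 = 22
Q3 = element at index 5 = 94
IQR = 94 - 22 = 72
Final answer: 72


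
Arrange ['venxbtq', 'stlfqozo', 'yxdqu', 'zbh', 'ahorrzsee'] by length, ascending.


Compute lengths:
  'venxbtq' has length 7
  'stlfqozo' has length 8
  'yxdqu' has length 5
  'zbh' has length 3
  'ahorrzsee' has length 9
Lengths in increasing order: 3 < 5 < 7 < 8 < 9
Listing the words in that order gives the answer.
Final answer: ['zbh', 'yxdqu', 'venxbtq', 'stlfqozo', 'ahorrzsee']


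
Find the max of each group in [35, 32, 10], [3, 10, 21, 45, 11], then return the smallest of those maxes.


Find max of each group:
  Group 1: [35, 32, 10] -> max = 35
  Group 2: [3, 10, 21, 45, 11] -> max = 45
Maxes: [35, 45]
Minimum of maxes = 35
Final answer: 35


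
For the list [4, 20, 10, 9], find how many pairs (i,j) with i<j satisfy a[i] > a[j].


For each element, count the later elements that are smaller than it:
  4 (index 0): smaller elements after it = [] -> 0
  20 (index 1): smaller elements after it = [10, 9] -> 2
  10 (index 2): smaller elements after it = [9] -> 1
Total inversions = 0 + 2 + 1 = 3
Final answer: 3


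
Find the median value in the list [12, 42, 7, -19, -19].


First, sort the list: [-19, -19, 7, 12, 42]
The list has 5 elements (odd count).
The middle index is 2 (0-based), and the element there is 7.
Final answer: 7


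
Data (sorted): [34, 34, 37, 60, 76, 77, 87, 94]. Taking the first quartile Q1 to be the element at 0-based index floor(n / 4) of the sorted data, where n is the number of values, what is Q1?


The list has n = 8 elements.
Q1 index = floor(8 / 4) = floor(2) = 2
Counting from index 0 in the sorted data, the element at index 2 is 37.
Final answer: 37


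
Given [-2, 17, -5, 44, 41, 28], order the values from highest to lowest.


Original list: [-2, 17, -5, 44, 41, 28]
Repeatedly take the largest remaining element:
  Remaining [-2, 17, -5, 44, 41, 28] -> largest is 44
  Remaining [-2, 17, -5, 41, 28] -> largest is 41
  Remaining [-2, 17, -5, 28] -> largest is 28
  Remaining [-2, 17, -5] -> largest is 17
  Remaining [-2, -5] -> largest is -2
  Remaining [-5] -> largest is -5
Collecting the picks in order gives the descending list.
Final answer: [44, 41, 28, 17, -2, -5]
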